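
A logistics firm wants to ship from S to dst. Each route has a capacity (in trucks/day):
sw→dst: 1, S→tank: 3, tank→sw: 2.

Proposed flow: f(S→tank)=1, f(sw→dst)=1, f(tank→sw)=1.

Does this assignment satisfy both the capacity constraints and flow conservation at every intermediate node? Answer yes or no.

Every edge has 0 ≤ f(e) ≤ cap(e).
At each intermediate node, inflow equals outflow.

Yes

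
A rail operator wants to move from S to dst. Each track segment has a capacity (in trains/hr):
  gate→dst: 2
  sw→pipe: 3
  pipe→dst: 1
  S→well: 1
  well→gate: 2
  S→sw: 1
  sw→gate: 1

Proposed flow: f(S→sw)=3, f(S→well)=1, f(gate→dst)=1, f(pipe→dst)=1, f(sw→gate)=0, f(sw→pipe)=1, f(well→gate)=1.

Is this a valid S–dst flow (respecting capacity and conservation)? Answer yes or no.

No

Capacity violated on S→sw: flow 3 > capacity 1.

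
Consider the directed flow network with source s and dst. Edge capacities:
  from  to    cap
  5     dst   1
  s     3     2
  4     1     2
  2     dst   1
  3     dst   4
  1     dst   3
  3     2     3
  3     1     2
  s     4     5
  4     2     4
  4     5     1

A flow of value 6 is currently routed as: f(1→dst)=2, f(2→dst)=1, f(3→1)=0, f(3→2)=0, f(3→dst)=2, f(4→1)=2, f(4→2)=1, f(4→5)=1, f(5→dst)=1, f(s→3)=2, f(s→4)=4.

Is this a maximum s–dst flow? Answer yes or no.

Residual reachable from s: {2, 4, s}; dst is not reachable.
Saturated cut: s→3, 4→1, 4→5, 2→dst with total capacity 6 = current flow value. Flow is maximum.

Yes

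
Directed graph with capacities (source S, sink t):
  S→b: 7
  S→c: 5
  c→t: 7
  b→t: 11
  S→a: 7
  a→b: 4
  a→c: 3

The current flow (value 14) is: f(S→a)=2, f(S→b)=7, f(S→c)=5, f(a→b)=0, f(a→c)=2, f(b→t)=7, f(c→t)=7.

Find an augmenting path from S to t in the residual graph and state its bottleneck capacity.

Residual along S→a→b→t: S→a: 5, a→b: 4, b→t: 4.
Bottleneck = min = 4.

S→a→b→t, bottleneck 4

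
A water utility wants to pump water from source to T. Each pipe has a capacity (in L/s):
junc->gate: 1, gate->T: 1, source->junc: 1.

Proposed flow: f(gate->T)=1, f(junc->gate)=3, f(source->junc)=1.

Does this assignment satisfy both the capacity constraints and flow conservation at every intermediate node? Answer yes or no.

Capacity violated on junc->gate: flow 3 > capacity 1.

No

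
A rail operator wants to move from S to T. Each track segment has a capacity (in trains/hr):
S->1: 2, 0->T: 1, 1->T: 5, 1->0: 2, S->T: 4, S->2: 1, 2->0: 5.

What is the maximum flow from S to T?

7

Augment S->T: bottleneck 4. Total 4.
Augment S->1->T: bottleneck 2. Total 6.
Augment S->2->0->T: bottleneck 1. Total 7.
No augmenting path remains in the residual graph.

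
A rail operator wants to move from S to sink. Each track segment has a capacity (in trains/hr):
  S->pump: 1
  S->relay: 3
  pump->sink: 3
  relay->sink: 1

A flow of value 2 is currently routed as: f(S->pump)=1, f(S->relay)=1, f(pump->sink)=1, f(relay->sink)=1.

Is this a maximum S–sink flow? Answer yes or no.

Yes

Residual reachable from S: {S, relay}; sink is not reachable.
Saturated cut: S->pump, relay->sink with total capacity 2 = current flow value. Flow is maximum.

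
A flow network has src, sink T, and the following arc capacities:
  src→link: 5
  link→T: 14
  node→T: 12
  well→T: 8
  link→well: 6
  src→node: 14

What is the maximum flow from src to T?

17

Augment src→link→T: bottleneck 5. Total 5.
Augment src→node→T: bottleneck 12. Total 17.
No augmenting path remains in the residual graph.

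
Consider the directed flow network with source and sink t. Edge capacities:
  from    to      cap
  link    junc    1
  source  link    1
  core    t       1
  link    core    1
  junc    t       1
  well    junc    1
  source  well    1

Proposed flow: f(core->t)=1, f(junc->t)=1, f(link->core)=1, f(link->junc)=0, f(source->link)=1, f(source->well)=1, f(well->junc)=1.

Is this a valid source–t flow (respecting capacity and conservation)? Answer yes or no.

Every edge has 0 ≤ f(e) ≤ cap(e).
At each intermediate node, inflow equals outflow.

Yes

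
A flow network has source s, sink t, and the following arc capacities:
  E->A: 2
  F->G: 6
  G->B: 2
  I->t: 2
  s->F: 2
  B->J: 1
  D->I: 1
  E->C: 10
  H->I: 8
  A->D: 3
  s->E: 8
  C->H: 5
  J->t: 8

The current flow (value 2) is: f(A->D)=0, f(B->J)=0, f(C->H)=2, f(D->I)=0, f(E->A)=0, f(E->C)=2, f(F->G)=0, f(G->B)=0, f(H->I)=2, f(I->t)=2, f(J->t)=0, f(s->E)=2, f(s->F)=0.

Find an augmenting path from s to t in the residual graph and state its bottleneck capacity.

s->F->G->B->J->t, bottleneck 1

Residual along s->F->G->B->J->t: s->F: 2, F->G: 6, G->B: 2, B->J: 1, J->t: 8.
Bottleneck = min = 1.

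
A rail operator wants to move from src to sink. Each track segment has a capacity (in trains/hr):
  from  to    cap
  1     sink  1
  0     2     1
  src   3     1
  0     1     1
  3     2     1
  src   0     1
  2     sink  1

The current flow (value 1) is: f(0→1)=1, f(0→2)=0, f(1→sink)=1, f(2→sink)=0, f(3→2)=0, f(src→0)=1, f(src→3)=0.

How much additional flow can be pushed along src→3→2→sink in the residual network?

Residual capacities along the path: src→3: 1, 3→2: 1, 2→sink: 1.
Minimum is 1.

1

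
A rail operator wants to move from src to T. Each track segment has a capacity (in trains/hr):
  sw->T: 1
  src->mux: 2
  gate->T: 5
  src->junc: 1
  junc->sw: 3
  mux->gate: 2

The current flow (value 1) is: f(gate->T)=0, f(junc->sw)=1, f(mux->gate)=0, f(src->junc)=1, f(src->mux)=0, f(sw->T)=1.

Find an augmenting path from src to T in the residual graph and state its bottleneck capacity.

Residual along src->mux->gate->T: src->mux: 2, mux->gate: 2, gate->T: 5.
Bottleneck = min = 2.

src->mux->gate->T, bottleneck 2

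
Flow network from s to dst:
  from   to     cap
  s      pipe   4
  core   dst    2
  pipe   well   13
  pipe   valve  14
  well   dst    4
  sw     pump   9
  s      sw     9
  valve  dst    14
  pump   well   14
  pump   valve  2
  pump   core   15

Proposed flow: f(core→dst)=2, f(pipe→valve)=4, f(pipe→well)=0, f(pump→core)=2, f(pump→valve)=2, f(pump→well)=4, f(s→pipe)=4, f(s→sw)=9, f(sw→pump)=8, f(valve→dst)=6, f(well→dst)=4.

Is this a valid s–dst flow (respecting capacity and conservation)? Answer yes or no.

No

Conservation fails at sw: inflow 9 ≠ outflow 8.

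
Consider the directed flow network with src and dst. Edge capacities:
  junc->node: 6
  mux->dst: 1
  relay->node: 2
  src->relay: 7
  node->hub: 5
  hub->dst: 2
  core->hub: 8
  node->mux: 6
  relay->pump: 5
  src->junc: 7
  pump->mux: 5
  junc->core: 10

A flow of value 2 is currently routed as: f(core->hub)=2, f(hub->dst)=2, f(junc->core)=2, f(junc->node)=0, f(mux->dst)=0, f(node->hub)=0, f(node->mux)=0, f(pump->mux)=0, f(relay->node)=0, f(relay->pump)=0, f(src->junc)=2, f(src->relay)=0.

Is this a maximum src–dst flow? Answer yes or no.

No

Residual path src->junc->node->mux->dst has bottleneck 1 > 0.
Pushing 1 along it raises the flow to 3, so the given flow is not maximum.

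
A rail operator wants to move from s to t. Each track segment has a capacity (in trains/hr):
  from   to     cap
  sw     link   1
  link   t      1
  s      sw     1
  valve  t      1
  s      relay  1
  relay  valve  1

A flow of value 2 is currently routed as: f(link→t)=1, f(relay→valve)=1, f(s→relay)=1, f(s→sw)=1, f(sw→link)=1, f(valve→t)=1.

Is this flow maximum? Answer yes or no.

Yes

Residual reachable from s: {s}; t is not reachable.
Saturated cut: s→relay, s→sw with total capacity 2 = current flow value. Flow is maximum.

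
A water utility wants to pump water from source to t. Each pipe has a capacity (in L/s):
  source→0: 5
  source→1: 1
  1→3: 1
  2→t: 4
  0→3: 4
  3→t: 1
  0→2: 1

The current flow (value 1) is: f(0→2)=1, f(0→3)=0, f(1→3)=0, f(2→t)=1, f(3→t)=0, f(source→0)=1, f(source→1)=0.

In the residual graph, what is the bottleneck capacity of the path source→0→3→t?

Residual capacities along the path: source→0: 4, 0→3: 4, 3→t: 1.
Minimum is 1.

1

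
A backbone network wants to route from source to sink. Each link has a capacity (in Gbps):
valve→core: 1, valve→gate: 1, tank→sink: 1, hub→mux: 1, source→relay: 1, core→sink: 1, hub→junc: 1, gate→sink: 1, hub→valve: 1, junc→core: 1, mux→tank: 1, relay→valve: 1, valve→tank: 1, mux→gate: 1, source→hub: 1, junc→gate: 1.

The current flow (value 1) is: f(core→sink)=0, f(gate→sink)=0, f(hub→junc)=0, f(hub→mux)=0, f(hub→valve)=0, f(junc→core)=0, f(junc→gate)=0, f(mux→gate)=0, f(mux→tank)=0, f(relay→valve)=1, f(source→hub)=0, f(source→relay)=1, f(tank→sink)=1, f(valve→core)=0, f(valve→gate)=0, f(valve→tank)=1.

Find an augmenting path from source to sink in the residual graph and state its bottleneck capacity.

Residual along source→hub→mux→gate→sink: source→hub: 1, hub→mux: 1, mux→gate: 1, gate→sink: 1.
Bottleneck = min = 1.

source→hub→mux→gate→sink, bottleneck 1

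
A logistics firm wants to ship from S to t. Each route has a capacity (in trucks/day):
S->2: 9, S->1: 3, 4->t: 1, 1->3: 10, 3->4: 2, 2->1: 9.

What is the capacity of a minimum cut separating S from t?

1

Max flow = 1 (via 1 augmenting path).
In the residual at optimum, the set reachable from S is {1, 2, 3, 4, S}.
Cut edges: 4->t (cap 1). Sum = 1.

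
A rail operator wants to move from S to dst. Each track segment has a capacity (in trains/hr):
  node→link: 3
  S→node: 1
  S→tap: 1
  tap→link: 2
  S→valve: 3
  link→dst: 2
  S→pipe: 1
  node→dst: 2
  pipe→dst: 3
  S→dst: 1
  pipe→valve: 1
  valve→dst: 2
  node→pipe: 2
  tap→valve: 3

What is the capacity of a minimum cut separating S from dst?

6

Max flow = 6 (via 5 augmenting paths).
In the residual at optimum, the set reachable from S is {S, valve}.
Cut edges: S→tap (cap 1), S→node (cap 1), S→pipe (cap 1), S→dst (cap 1), valve→dst (cap 2). Sum = 6.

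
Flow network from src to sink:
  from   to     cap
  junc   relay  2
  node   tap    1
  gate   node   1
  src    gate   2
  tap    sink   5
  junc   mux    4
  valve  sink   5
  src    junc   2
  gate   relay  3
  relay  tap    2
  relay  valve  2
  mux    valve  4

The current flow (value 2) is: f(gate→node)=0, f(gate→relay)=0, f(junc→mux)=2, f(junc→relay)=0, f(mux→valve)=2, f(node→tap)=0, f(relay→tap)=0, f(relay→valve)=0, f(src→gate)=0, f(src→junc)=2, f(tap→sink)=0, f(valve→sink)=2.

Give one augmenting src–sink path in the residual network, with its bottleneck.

src→gate→relay→valve→sink, bottleneck 2

Residual along src→gate→relay→valve→sink: src→gate: 2, gate→relay: 3, relay→valve: 2, valve→sink: 3.
Bottleneck = min = 2.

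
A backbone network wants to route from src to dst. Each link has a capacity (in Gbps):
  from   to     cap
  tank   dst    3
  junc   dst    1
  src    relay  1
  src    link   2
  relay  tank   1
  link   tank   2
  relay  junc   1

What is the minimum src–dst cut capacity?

Max flow = 3 (via 2 augmenting paths).
In the residual at optimum, the set reachable from src is {src}.
Cut edges: src→link (cap 2), src→relay (cap 1). Sum = 3.

3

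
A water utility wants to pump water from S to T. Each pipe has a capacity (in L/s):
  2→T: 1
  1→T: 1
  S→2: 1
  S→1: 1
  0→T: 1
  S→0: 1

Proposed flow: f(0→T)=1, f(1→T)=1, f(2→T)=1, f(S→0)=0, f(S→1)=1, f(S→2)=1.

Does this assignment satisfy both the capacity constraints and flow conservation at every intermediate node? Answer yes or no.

Conservation fails at 0: inflow 0 ≠ outflow 1.

No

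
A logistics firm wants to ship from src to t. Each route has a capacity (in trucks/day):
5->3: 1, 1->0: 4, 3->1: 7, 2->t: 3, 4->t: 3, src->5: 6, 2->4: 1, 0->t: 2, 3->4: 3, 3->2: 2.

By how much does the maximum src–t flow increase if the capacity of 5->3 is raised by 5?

Original max flow = 1.
After raising cap(5->3), augmenting paths through that edge carry 5 more units.
New max flow = 6. Increase = 5.

5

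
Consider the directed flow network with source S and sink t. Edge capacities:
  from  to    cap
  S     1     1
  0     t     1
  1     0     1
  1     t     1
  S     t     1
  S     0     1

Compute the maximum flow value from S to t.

Augment S->t: bottleneck 1. Total 1.
Augment S->1->t: bottleneck 1. Total 2.
Augment S->0->t: bottleneck 1. Total 3.
No augmenting path remains in the residual graph.

3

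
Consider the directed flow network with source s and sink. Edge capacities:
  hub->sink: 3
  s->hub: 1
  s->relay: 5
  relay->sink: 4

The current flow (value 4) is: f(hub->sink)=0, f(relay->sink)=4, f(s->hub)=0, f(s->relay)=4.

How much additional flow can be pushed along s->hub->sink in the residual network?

Residual capacities along the path: s->hub: 1, hub->sink: 3.
Minimum is 1.

1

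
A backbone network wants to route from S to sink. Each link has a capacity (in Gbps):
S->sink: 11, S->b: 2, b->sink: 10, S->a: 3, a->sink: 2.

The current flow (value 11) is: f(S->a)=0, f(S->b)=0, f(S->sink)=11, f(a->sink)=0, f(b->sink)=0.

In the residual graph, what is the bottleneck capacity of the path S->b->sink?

Residual capacities along the path: S->b: 2, b->sink: 10.
Minimum is 2.

2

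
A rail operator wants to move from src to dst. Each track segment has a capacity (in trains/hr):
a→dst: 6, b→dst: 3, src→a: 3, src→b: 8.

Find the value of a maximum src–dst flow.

Augment src→a→dst: bottleneck 3. Total 3.
Augment src→b→dst: bottleneck 3. Total 6.
No augmenting path remains in the residual graph.

6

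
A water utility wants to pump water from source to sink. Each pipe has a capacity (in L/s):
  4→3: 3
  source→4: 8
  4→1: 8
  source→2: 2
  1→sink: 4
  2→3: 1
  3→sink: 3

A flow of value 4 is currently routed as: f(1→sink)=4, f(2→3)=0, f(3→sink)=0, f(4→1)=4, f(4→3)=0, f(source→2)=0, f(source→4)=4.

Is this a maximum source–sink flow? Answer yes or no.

Residual path source→4→3→sink has bottleneck 3 > 0.
Pushing 3 along it raises the flow to 7, so the given flow is not maximum.

No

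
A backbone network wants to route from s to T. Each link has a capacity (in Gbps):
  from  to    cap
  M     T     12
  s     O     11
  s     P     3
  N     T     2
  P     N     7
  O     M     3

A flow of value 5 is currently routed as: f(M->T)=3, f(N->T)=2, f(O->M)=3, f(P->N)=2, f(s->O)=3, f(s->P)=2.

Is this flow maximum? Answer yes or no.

Yes

Residual reachable from s: {N, O, P, s}; T is not reachable.
Saturated cut: O->M, N->T with total capacity 5 = current flow value. Flow is maximum.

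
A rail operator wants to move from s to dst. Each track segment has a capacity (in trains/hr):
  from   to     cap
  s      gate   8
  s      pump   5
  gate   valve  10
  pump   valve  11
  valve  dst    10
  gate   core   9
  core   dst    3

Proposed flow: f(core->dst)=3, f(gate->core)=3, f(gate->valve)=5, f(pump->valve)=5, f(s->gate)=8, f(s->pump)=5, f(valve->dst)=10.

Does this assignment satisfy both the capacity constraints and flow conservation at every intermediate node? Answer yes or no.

Yes

Every edge has 0 ≤ f(e) ≤ cap(e).
At each intermediate node, inflow equals outflow.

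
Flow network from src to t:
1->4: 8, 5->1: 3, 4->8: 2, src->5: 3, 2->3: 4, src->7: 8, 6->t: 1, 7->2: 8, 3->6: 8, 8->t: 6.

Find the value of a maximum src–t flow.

Augment src->7->2->3->6->t: bottleneck 1. Total 1.
Augment src->5->1->4->8->t: bottleneck 2. Total 3.
No augmenting path remains in the residual graph.

3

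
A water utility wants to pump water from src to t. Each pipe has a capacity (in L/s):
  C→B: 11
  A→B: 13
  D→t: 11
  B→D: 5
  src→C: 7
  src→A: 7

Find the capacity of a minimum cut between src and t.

Max flow = 5 (via 1 augmenting path).
In the residual at optimum, the set reachable from src is {A, B, C, src}.
Cut edges: B→D (cap 5). Sum = 5.

5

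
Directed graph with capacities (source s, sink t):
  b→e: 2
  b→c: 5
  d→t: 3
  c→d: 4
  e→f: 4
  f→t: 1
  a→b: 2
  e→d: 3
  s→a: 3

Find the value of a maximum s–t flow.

Augment s→a→b→e→f→t: bottleneck 1. Total 1.
Augment s→a→b→e→d→t: bottleneck 1. Total 2.
No augmenting path remains in the residual graph.

2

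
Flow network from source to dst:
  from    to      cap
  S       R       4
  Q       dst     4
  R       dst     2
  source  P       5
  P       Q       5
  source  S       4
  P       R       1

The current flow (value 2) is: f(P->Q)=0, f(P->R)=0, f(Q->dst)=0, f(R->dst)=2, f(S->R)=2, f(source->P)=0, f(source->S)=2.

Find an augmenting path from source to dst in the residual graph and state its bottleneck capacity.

Residual along source->P->Q->dst: source->P: 5, P->Q: 5, Q->dst: 4.
Bottleneck = min = 4.

source->P->Q->dst, bottleneck 4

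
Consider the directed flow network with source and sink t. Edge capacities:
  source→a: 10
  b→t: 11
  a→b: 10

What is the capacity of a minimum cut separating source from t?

Max flow = 10 (via 1 augmenting path).
In the residual at optimum, the set reachable from source is {source}.
Cut edges: source→a (cap 10). Sum = 10.

10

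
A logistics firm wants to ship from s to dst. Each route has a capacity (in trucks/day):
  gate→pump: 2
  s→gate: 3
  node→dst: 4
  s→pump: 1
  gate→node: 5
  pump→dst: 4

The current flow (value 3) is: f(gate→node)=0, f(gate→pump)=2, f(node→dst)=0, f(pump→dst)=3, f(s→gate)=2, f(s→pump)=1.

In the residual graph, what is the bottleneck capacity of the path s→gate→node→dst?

Residual capacities along the path: s→gate: 1, gate→node: 5, node→dst: 4.
Minimum is 1.

1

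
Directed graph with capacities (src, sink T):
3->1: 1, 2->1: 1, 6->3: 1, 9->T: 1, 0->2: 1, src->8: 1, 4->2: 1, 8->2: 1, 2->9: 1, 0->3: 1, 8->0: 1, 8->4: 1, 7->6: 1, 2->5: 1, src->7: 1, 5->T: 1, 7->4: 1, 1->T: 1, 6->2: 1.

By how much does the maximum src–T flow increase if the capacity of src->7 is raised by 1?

1

Original max flow = 2.
After raising cap(src->7), augmenting paths through that edge carry 1 more unit.
New max flow = 3. Increase = 1.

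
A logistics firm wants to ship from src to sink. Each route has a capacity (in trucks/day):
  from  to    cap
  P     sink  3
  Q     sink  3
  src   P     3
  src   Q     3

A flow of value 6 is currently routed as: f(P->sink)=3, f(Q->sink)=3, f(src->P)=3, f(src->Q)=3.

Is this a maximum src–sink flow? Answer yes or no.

Yes

Residual reachable from src: {src}; sink is not reachable.
Saturated cut: src->Q, src->P with total capacity 6 = current flow value. Flow is maximum.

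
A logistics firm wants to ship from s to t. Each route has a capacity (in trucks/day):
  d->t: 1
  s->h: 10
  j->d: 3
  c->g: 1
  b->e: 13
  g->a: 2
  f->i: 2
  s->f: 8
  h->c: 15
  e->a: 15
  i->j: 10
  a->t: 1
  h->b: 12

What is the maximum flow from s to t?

Augment s->h->c->g->a->t: bottleneck 1. Total 1.
Augment s->f->i->j->d->t: bottleneck 1. Total 2.
No augmenting path remains in the residual graph.

2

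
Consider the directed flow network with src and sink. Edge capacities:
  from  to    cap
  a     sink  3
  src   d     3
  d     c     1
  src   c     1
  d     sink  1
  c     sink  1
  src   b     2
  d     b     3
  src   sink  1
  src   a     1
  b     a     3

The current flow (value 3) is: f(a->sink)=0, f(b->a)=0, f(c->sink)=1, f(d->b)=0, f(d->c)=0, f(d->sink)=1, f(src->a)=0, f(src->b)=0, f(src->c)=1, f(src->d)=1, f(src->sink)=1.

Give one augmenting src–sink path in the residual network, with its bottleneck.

Residual along src->a->sink: src->a: 1, a->sink: 3.
Bottleneck = min = 1.

src->a->sink, bottleneck 1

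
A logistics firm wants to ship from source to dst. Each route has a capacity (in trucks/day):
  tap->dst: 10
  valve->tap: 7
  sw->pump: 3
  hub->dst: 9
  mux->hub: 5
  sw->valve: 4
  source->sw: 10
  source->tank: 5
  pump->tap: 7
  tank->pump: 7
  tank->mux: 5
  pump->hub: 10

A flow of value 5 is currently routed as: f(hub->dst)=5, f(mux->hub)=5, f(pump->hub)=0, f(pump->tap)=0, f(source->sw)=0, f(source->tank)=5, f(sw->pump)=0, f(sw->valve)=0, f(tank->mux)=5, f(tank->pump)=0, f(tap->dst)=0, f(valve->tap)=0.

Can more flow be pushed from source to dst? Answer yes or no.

Residual path source->sw->pump->hub->dst has bottleneck 3 > 0.
Pushing 3 along it raises the flow to 8, so the given flow is not maximum.

Yes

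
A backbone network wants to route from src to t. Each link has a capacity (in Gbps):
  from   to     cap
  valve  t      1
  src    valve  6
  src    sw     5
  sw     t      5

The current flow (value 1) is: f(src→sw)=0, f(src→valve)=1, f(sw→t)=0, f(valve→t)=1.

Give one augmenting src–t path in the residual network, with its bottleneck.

Residual along src→sw→t: src→sw: 5, sw→t: 5.
Bottleneck = min = 5.

src→sw→t, bottleneck 5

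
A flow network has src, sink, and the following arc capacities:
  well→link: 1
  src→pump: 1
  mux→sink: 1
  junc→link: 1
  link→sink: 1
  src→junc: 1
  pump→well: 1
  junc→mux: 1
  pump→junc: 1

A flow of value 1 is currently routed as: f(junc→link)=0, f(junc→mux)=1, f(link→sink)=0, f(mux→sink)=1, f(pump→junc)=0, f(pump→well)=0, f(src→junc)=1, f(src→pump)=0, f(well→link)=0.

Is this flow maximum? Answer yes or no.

No

Residual path src→pump→junc→link→sink has bottleneck 1 > 0.
Pushing 1 along it raises the flow to 2, so the given flow is not maximum.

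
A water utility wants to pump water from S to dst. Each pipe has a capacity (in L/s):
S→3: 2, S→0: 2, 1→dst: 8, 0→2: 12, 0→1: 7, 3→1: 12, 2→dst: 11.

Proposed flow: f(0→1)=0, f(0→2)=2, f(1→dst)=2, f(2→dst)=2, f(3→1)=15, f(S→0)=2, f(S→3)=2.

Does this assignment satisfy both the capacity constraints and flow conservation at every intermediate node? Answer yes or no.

No

Capacity violated on 3→1: flow 15 > capacity 12.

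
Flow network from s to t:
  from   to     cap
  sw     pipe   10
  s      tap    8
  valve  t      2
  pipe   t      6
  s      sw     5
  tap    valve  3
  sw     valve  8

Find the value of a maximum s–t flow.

Augment s→tap→valve→t: bottleneck 2. Total 2.
Augment s→sw→pipe→t: bottleneck 5. Total 7.
No augmenting path remains in the residual graph.

7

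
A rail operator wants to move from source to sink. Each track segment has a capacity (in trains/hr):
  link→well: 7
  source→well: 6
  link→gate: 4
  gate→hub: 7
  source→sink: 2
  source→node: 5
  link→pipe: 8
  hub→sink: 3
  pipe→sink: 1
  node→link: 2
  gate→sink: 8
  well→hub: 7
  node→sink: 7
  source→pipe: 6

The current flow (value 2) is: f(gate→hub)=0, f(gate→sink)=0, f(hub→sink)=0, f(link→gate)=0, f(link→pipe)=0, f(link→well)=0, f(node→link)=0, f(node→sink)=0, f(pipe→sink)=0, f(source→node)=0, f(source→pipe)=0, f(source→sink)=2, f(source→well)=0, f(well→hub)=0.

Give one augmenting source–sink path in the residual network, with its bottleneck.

source→node→sink, bottleneck 5

Residual along source→node→sink: source→node: 5, node→sink: 7.
Bottleneck = min = 5.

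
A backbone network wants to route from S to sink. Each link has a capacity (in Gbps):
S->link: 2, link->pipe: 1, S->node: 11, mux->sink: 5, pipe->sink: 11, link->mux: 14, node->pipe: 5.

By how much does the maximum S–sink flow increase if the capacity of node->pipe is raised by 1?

Original max flow = 7.
After raising cap(node->pipe), augmenting paths through that edge carry 1 more unit.
New max flow = 8. Increase = 1.

1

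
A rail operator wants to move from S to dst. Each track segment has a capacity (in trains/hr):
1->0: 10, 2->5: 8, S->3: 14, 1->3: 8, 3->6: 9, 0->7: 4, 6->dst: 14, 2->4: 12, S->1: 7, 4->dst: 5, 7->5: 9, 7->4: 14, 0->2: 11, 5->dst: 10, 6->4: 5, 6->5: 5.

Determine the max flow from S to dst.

16

Augment S->3->6->dst: bottleneck 9. Total 9.
Augment S->1->0->2->4->dst: bottleneck 5. Total 14.
Augment S->1->0->2->5->dst: bottleneck 2. Total 16.
No augmenting path remains in the residual graph.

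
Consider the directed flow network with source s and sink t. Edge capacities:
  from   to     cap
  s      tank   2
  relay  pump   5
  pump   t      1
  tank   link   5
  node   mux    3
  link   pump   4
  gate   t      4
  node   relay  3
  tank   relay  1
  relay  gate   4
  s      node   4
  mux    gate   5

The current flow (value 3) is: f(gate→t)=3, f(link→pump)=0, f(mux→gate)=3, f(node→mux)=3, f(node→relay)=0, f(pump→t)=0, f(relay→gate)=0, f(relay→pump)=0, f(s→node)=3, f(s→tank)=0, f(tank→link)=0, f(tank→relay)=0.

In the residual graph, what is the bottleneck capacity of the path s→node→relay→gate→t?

Residual capacities along the path: s→node: 1, node→relay: 3, relay→gate: 4, gate→t: 1.
Minimum is 1.

1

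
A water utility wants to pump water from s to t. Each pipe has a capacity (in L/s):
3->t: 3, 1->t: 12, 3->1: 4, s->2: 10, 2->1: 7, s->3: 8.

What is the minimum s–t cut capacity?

14

Max flow = 14 (via 3 augmenting paths).
In the residual at optimum, the set reachable from s is {2, 3, s}.
Cut edges: 2->1 (cap 7), 3->1 (cap 4), 3->t (cap 3). Sum = 14.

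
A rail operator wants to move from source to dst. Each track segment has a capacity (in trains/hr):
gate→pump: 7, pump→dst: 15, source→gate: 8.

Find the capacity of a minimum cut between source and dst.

Max flow = 7 (via 1 augmenting path).
In the residual at optimum, the set reachable from source is {gate, source}.
Cut edges: gate→pump (cap 7). Sum = 7.

7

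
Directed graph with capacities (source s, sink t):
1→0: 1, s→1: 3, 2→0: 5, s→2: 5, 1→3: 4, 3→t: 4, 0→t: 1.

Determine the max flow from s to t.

4

Augment s→1→3→t: bottleneck 3. Total 3.
Augment s→2→0→t: bottleneck 1. Total 4.
No augmenting path remains in the residual graph.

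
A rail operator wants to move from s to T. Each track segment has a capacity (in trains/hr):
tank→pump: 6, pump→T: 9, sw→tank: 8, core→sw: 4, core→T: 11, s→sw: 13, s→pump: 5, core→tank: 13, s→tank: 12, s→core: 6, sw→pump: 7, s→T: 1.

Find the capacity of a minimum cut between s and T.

Max flow = 16 (via 4 augmenting paths).
In the residual at optimum, the set reachable from s is {pump, s, sw, tank}.
Cut edges: s→core (cap 6), s→T (cap 1), pump→T (cap 9). Sum = 16.

16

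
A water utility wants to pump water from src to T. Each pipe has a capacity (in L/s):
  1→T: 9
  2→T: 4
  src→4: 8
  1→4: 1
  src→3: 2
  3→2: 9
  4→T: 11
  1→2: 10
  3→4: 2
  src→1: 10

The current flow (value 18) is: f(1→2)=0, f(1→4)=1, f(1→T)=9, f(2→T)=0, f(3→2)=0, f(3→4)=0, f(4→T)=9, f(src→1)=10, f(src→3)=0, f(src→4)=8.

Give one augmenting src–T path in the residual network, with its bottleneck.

Residual along src→3→4→T: src→3: 2, 3→4: 2, 4→T: 2.
Bottleneck = min = 2.

src→3→4→T, bottleneck 2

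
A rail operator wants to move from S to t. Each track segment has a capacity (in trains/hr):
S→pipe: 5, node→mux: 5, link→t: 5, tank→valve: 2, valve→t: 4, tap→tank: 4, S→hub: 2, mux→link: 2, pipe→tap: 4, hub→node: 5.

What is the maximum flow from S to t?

4

Augment S→hub→node→mux→link→t: bottleneck 2. Total 2.
Augment S→pipe→tap→tank→valve→t: bottleneck 2. Total 4.
No augmenting path remains in the residual graph.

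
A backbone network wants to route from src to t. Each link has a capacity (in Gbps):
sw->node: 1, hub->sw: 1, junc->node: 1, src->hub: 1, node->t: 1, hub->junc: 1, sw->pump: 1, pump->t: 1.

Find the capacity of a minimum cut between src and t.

1

Max flow = 1 (via 1 augmenting path).
In the residual at optimum, the set reachable from src is {src}.
Cut edges: src->hub (cap 1). Sum = 1.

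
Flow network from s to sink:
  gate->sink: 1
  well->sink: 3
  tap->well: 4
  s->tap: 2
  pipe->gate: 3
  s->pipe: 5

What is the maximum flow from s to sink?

Augment s->tap->well->sink: bottleneck 2. Total 2.
Augment s->pipe->gate->sink: bottleneck 1. Total 3.
No augmenting path remains in the residual graph.

3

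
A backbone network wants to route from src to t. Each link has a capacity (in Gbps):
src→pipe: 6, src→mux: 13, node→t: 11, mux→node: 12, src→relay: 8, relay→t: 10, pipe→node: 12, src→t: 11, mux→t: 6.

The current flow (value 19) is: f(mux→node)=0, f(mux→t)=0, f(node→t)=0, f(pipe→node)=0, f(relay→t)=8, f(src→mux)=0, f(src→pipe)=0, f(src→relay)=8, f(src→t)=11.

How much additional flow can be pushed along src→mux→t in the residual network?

Residual capacities along the path: src→mux: 13, mux→t: 6.
Minimum is 6.

6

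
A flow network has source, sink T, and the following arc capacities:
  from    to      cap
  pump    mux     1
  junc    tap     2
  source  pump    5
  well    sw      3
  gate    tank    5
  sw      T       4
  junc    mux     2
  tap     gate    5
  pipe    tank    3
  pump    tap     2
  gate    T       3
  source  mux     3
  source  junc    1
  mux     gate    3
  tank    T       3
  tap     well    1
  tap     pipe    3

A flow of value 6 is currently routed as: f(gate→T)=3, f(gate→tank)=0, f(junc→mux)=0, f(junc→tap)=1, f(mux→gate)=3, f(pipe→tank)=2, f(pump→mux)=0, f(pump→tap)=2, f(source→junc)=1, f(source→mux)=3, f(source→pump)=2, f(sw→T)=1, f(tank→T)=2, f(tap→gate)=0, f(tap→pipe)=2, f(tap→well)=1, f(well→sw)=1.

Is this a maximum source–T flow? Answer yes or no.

Residual reachable from source: {mux, pump, source}; T is not reachable.
Saturated cut: source→junc, pump→tap, mux→gate with total capacity 6 = current flow value. Flow is maximum.

Yes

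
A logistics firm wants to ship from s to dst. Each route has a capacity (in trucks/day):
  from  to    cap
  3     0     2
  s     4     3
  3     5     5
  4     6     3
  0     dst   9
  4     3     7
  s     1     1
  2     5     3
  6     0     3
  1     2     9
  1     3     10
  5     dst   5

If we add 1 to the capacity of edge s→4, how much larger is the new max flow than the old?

Original max flow = 4.
After raising cap(s→4), augmenting paths through that edge carry 1 more unit.
New max flow = 5. Increase = 1.

1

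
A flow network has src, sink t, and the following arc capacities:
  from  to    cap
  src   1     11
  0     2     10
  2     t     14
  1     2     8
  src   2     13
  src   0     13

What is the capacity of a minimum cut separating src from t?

Max flow = 14 (via 2 augmenting paths).
In the residual at optimum, the set reachable from src is {0, 1, 2, src}.
Cut edges: 2->t (cap 14). Sum = 14.

14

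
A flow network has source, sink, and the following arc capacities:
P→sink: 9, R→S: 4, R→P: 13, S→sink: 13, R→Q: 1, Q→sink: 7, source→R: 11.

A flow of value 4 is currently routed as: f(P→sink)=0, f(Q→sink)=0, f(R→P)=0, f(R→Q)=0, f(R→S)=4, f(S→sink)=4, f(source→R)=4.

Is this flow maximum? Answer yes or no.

Residual path source→R→P→sink has bottleneck 7 > 0.
Pushing 7 along it raises the flow to 11, so the given flow is not maximum.

No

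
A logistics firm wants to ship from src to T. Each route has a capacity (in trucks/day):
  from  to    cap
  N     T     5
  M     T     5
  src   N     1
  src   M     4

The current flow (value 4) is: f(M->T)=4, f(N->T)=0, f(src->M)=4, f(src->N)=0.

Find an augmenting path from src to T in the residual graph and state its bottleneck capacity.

Residual along src->N->T: src->N: 1, N->T: 5.
Bottleneck = min = 1.

src->N->T, bottleneck 1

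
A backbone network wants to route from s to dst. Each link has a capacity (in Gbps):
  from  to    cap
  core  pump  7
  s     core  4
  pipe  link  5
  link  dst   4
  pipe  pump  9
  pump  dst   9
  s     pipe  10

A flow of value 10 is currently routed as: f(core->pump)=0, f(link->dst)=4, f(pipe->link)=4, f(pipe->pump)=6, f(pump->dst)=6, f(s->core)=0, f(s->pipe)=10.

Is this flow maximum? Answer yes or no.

Residual path s->core->pump->dst has bottleneck 3 > 0.
Pushing 3 along it raises the flow to 13, so the given flow is not maximum.

No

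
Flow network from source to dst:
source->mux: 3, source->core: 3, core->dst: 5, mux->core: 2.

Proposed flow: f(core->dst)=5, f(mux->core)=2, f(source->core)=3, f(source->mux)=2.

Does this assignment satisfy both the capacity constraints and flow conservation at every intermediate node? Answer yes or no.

Every edge has 0 ≤ f(e) ≤ cap(e).
At each intermediate node, inflow equals outflow.

Yes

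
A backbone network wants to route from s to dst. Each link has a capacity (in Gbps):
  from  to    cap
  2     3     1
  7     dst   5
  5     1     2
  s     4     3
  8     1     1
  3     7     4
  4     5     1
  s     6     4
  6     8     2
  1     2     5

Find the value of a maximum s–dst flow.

Augment s->4->5->1->2->3->7->dst: bottleneck 1. Total 1.
No augmenting path remains in the residual graph.

1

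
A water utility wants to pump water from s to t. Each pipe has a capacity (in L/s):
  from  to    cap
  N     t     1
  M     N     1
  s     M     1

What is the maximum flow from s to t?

Augment s->M->N->t: bottleneck 1. Total 1.
No augmenting path remains in the residual graph.

1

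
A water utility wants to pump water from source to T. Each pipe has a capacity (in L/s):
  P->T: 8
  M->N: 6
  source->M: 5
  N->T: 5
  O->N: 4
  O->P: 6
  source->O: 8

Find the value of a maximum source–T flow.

Augment source->O->P->T: bottleneck 6. Total 6.
Augment source->O->N->T: bottleneck 2. Total 8.
Augment source->M->N->T: bottleneck 3. Total 11.
No augmenting path remains in the residual graph.

11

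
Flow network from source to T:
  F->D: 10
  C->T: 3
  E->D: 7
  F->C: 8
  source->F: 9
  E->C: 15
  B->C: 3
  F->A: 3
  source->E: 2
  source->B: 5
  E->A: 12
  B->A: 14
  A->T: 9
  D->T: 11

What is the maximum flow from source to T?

16

Augment source->F->A->T: bottleneck 3. Total 3.
Augment source->F->D->T: bottleneck 6. Total 9.
Augment source->E->D->T: bottleneck 2. Total 11.
Augment source->B->A->T: bottleneck 5. Total 16.
No augmenting path remains in the residual graph.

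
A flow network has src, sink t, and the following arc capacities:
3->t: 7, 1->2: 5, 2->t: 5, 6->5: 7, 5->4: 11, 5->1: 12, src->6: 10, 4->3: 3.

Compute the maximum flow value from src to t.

Augment src->6->5->1->2->t: bottleneck 5. Total 5.
Augment src->6->5->4->3->t: bottleneck 2. Total 7.
No augmenting path remains in the residual graph.

7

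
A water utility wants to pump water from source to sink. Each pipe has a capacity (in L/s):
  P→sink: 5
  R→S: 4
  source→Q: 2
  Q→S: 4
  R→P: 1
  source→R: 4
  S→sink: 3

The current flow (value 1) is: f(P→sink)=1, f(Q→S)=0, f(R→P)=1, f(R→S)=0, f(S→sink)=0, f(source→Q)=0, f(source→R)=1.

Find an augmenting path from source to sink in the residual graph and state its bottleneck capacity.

source→R→S→sink, bottleneck 3

Residual along source→R→S→sink: source→R: 3, R→S: 4, S→sink: 3.
Bottleneck = min = 3.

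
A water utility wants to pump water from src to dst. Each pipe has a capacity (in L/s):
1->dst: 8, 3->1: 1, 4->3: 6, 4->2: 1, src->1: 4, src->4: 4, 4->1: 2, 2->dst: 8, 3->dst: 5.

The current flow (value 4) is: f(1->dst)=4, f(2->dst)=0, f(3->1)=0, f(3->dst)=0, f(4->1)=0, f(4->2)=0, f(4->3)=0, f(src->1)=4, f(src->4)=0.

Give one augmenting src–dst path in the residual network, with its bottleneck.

src->4->3->dst, bottleneck 4

Residual along src->4->3->dst: src->4: 4, 4->3: 6, 3->dst: 5.
Bottleneck = min = 4.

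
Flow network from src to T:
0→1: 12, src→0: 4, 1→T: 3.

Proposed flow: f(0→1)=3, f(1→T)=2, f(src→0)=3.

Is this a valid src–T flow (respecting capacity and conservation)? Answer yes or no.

No

Conservation fails at 1: inflow 3 ≠ outflow 2.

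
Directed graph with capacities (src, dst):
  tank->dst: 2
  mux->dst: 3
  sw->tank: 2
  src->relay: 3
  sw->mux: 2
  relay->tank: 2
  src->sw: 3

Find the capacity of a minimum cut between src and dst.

4

Max flow = 4 (via 3 augmenting paths).
In the residual at optimum, the set reachable from src is {relay, src, sw, tank}.
Cut edges: sw->mux (cap 2), tank->dst (cap 2). Sum = 4.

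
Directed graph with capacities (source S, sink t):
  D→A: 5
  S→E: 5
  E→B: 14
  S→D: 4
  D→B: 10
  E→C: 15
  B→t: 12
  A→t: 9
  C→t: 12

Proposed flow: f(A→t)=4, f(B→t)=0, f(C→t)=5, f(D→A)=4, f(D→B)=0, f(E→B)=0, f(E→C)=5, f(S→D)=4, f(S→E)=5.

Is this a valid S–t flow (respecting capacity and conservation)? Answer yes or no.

Every edge has 0 ≤ f(e) ≤ cap(e).
At each intermediate node, inflow equals outflow.

Yes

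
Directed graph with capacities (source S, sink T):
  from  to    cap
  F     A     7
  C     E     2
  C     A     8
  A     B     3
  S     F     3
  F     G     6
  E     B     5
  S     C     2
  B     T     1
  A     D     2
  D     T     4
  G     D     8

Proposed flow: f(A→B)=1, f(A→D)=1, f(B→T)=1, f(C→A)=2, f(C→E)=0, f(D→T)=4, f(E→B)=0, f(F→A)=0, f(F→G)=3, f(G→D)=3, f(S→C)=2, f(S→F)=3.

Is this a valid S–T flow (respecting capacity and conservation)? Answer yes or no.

Every edge has 0 ≤ f(e) ≤ cap(e).
At each intermediate node, inflow equals outflow.

Yes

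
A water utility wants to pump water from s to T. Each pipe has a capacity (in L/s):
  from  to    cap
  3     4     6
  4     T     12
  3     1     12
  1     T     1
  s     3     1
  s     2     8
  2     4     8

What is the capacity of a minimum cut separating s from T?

9

Max flow = 9 (via 2 augmenting paths).
In the residual at optimum, the set reachable from s is {s}.
Cut edges: s->3 (cap 1), s->2 (cap 8). Sum = 9.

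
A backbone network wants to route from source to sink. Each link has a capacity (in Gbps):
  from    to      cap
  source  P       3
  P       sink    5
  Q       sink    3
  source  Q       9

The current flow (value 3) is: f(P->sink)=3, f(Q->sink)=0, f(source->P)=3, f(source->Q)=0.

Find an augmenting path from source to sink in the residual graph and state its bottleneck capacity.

source->Q->sink, bottleneck 3

Residual along source->Q->sink: source->Q: 9, Q->sink: 3.
Bottleneck = min = 3.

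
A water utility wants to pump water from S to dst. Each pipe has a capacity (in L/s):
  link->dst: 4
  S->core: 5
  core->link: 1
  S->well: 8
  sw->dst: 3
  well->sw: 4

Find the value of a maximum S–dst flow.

4

Augment S->well->sw->dst: bottleneck 3. Total 3.
Augment S->core->link->dst: bottleneck 1. Total 4.
No augmenting path remains in the residual graph.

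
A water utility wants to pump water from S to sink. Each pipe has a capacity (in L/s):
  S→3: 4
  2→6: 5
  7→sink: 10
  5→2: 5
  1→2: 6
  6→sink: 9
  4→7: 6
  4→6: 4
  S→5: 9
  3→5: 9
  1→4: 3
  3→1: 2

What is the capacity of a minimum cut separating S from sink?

7

Max flow = 7 (via 2 augmenting paths).
In the residual at optimum, the set reachable from S is {3, 5, S}.
Cut edges: 3→1 (cap 2), 5→2 (cap 5). Sum = 7.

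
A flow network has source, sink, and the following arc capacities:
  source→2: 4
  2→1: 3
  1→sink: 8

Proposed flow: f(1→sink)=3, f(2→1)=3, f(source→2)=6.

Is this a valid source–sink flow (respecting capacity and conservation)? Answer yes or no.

No

Capacity violated on source→2: flow 6 > capacity 4.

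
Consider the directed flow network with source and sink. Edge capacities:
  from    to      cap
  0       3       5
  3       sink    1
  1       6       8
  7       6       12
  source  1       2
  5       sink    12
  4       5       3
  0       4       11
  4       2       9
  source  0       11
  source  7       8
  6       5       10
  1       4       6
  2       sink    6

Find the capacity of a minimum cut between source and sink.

Max flow = 19 (via 6 augmenting paths).
In the residual at optimum, the set reachable from source is {0, 1, 2, 3, 4, 5, 6, 7, source}.
Cut edges: 2->sink (cap 6), 3->sink (cap 1), 5->sink (cap 12). Sum = 19.

19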